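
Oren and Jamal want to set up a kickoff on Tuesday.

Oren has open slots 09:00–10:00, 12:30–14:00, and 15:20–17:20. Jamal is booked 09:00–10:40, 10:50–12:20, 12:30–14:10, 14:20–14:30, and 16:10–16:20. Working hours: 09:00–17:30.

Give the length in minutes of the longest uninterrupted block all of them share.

Jamal free within 09:00–17:30: 10:40–10:50, 12:20–12:30, 14:10–14:20, 14:30–16:10, 16:20–17:30.
Oren ∩ Jamal: 15:20–16:10, 16:20–17:20.
Common window lengths: 50, 60 min; longest is 60.

60 minutes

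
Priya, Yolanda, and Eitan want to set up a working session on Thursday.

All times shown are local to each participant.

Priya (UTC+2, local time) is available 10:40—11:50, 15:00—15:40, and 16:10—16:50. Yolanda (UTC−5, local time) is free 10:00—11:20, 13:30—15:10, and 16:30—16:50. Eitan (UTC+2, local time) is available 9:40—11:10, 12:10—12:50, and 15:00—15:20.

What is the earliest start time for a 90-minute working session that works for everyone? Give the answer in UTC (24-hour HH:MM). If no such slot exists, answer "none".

Priya → UTC: 08:40–09:50, 13:00–13:40, 14:10–14:50.
Yolanda → UTC: 15:00–16:20, 18:30–20:10, 21:30–21:50.
Eitan → UTC: 07:40–09:10, 10:10–10:50, 13:00–13:20.
Priya ∩ Yolanda: (none).
Priya ∩ Yolanda ∩ Eitan: (none).
Windows ≥ 90 min: (none).

none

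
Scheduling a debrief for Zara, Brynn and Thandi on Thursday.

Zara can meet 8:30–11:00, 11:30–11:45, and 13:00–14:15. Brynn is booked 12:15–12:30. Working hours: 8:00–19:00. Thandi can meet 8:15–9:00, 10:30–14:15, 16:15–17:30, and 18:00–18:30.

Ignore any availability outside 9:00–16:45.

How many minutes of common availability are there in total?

Brynn free within 08:00–19:00: 08:00–12:15, 12:30–19:00.
Zara ∩ Brynn: 08:30–11:00, 11:30–11:45, 13:00–14:15.
Zara ∩ Brynn ∩ Thandi: 08:30–09:00, 10:30–11:00, 11:30–11:45, 13:00–14:15.
Restricted to 09:00–16:45: 10:30–11:00, 11:30–11:45, 13:00–14:15.
Total common minutes: 30 + 15 + 75 = 120.

120 minutes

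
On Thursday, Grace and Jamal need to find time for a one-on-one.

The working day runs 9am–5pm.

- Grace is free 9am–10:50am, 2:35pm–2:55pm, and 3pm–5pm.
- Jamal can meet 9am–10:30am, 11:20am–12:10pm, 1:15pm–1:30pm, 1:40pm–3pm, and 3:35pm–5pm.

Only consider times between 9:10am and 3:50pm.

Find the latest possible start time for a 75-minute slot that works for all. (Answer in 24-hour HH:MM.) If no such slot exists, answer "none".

Grace ∩ Jamal: 09:00–10:30, 14:35–14:55, 15:35–17:00.
Restricted to 09:10–15:50: 09:10–10:30, 14:35–14:55, 15:35–15:50.
Windows ≥ 75 min: 09:10–10:30.
Latest start in the last window 09:10–10:30 is 10:30 − 75 min = 09:15.

09:15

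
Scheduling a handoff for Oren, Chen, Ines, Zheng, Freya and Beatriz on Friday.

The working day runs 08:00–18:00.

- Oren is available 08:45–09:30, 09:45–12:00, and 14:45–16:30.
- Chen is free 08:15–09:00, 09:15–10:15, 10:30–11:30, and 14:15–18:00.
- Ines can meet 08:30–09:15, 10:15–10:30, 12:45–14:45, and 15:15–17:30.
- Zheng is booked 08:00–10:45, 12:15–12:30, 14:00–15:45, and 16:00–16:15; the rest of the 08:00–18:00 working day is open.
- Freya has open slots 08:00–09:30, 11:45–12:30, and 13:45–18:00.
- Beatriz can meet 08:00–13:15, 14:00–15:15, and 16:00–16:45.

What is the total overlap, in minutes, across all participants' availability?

15 minutes

Zheng free within 08:00–18:00: 10:45–12:15, 12:30–14:00, 15:45–16:00, 16:15–18:00.
Oren ∩ Chen: 08:45–09:00, 09:15–09:30, 09:45–10:15, 10:30–11:30, 14:45–16:30.
Oren ∩ Chen ∩ Ines: 08:45–09:00, 15:15–16:30.
Oren ∩ Chen ∩ Ines ∩ Zheng: 15:45–16:00, 16:15–16:30.
Oren ∩ Chen ∩ Ines ∩ Zheng ∩ Freya: 15:45–16:00, 16:15–16:30.
Oren ∩ Chen ∩ Ines ∩ Zheng ∩ Freya ∩ Beatriz: 16:15–16:30.
Total common minutes: 15.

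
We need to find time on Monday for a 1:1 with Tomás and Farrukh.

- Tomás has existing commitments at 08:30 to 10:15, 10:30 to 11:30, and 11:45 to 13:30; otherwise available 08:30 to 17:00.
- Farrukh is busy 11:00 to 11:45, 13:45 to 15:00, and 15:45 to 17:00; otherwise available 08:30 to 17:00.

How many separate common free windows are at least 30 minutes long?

1

Tomás free within 08:30–17:00: 10:15–10:30, 11:30–11:45, 13:30–17:00.
Farrukh free within 08:30–17:00: 08:30–11:00, 11:45–13:45, 15:00–15:45.
Tomás ∩ Farrukh: 10:15–10:30, 13:30–13:45, 15:00–15:45.
Windows ≥ 30 min: 15:00–15:45.
That's 1 window.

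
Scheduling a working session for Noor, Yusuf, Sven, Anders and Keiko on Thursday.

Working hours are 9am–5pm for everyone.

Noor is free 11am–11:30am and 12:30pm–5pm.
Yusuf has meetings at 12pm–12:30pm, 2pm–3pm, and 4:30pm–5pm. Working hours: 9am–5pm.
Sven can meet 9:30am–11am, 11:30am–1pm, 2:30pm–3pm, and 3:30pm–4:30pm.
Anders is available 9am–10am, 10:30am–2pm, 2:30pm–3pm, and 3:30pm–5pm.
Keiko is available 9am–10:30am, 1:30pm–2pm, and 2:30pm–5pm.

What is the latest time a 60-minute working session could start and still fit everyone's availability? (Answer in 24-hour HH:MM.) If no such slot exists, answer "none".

Yusuf free within 09:00–17:00: 09:00–12:00, 12:30–14:00, 15:00–16:30.
Noor ∩ Yusuf: 11:00–11:30, 12:30–14:00, 15:00–16:30.
Noor ∩ Yusuf ∩ Sven: 12:30–13:00, 15:30–16:30.
Noor ∩ Yusuf ∩ Sven ∩ Anders: 12:30–13:00, 15:30–16:30.
Noor ∩ Yusuf ∩ Sven ∩ Anders ∩ Keiko: 15:30–16:30.
Windows ≥ 60 min: 15:30–16:30.
Latest start in the last window 15:30–16:30 is 16:30 − 60 min = 15:30.

15:30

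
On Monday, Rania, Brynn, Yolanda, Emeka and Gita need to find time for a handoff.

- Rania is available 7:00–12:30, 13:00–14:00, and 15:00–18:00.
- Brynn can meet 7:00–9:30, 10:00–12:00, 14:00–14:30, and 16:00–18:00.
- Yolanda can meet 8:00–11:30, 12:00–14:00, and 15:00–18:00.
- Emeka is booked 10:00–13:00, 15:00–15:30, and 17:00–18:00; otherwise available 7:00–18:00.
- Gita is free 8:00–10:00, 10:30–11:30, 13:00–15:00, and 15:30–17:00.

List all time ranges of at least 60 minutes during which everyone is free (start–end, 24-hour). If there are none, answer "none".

08:00–09:30, 16:00–17:00

Emeka free within 07:00–18:00: 07:00–10:00, 13:00–15:00, 15:30–17:00.
Rania ∩ Brynn: 07:00–09:30, 10:00–12:00, 16:00–18:00.
Rania ∩ Brynn ∩ Yolanda: 08:00–09:30, 10:00–11:30, 16:00–18:00.
Rania ∩ Brynn ∩ Yolanda ∩ Emeka: 08:00–09:30, 16:00–17:00.
Rania ∩ Brynn ∩ Yolanda ∩ Emeka ∩ Gita: 08:00–09:30, 16:00–17:00.
Windows ≥ 60 min: 08:00–09:30, 16:00–17:00.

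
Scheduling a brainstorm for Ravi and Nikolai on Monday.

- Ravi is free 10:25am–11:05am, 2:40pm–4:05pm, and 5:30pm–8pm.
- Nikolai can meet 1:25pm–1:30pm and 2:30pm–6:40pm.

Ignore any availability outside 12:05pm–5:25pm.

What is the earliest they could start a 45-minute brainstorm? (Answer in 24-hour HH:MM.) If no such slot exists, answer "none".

Ravi ∩ Nikolai: 14:40–16:05, 17:30–18:40.
Restricted to 12:05–17:25: 14:40–16:05.
Windows ≥ 45 min: 14:40–16:05.
Earliest such window starts at 14:40.

14:40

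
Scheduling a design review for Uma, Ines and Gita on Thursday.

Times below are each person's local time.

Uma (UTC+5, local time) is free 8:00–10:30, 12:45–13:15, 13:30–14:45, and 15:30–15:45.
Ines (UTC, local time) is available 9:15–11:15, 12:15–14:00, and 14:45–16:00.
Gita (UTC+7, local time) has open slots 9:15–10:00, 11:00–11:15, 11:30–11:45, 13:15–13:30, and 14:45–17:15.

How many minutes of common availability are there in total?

30 minutes

Uma → UTC: 03:00–05:30, 07:45–08:15, 08:30–09:45, 10:30–10:45.
Ines → UTC: 09:15–11:15, 12:15–14:00, 14:45–16:00.
Gita → UTC: 02:15–03:00, 04:00–04:15, 04:30–04:45, 06:15–06:30, 07:45–10:15.
Uma ∩ Ines: 09:15–09:45, 10:30–10:45.
Uma ∩ Ines ∩ Gita: 09:15–09:45.
Total common minutes: 30.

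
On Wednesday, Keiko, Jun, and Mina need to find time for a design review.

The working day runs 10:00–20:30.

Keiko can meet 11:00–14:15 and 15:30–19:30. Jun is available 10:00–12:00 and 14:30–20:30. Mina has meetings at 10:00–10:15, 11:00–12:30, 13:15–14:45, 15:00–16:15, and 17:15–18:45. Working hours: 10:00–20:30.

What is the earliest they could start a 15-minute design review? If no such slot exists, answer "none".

16:15

Mina free within 10:00–20:30: 10:15–11:00, 12:30–13:15, 14:45–15:00, 16:15–17:15, 18:45–20:30.
Keiko ∩ Jun: 11:00–12:00, 15:30–19:30.
Keiko ∩ Jun ∩ Mina: 16:15–17:15, 18:45–19:30.
Windows ≥ 15 min: 16:15–17:15, 18:45–19:30.
Earliest such window starts at 16:15.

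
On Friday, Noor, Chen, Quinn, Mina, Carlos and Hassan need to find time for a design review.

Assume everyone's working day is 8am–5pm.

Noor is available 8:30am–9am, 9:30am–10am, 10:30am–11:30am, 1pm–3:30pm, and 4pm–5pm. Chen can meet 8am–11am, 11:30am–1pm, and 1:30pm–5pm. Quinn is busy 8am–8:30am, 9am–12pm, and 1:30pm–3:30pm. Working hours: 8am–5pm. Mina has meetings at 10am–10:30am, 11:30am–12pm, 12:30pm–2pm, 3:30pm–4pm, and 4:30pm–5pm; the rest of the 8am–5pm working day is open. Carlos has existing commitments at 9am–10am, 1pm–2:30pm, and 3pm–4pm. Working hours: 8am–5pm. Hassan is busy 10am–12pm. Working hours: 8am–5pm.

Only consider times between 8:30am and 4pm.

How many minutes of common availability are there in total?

Quinn free within 08:00–17:00: 08:30–09:00, 12:00–13:30, 15:30–17:00.
Mina free within 08:00–17:00: 08:00–10:00, 10:30–11:30, 12:00–12:30, 14:00–15:30, 16:00–16:30.
Carlos free within 08:00–17:00: 08:00–09:00, 10:00–13:00, 14:30–15:00, 16:00–17:00.
Hassan free within 08:00–17:00: 08:00–10:00, 12:00–17:00.
Noor ∩ Chen: 08:30–09:00, 09:30–10:00, 10:30–11:00, 13:30–15:30, 16:00–17:00.
Noor ∩ Chen ∩ Quinn: 08:30–09:00, 16:00–17:00.
Noor ∩ Chen ∩ Quinn ∩ Mina: 08:30–09:00, 16:00–16:30.
Noor ∩ Chen ∩ Quinn ∩ Mina ∩ Carlos: 08:30–09:00, 16:00–16:30.
Noor ∩ Chen ∩ Quinn ∩ Mina ∩ Carlos ∩ Hassan: 08:30–09:00, 16:00–16:30.
Restricted to 08:30–16:00: 08:30–09:00.
Total common minutes: 30.

30 minutes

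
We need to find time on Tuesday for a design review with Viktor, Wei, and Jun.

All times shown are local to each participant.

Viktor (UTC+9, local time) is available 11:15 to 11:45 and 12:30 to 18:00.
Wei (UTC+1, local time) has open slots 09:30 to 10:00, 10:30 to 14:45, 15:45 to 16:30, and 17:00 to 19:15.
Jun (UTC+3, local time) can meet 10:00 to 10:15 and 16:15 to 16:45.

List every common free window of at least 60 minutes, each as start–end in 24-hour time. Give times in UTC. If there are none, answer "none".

Viktor → UTC: 02:15–02:45, 03:30–09:00.
Wei → UTC: 08:30–09:00, 09:30–13:45, 14:45–15:30, 16:00–18:15.
Jun → UTC: 07:00–07:15, 13:15–13:45.
Viktor ∩ Wei: 08:30–09:00.
Viktor ∩ Wei ∩ Jun: (none).
Windows ≥ 60 min: (none).

none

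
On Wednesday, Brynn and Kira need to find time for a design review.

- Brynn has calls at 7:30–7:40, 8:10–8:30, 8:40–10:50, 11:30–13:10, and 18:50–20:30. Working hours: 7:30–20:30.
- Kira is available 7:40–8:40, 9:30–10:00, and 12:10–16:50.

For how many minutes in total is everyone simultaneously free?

260 minutes

Brynn free within 07:30–20:30: 07:40–08:10, 08:30–08:40, 10:50–11:30, 13:10–18:50.
Brynn ∩ Kira: 07:40–08:10, 08:30–08:40, 13:10–16:50.
Total common minutes: 30 + 10 + 220 = 260.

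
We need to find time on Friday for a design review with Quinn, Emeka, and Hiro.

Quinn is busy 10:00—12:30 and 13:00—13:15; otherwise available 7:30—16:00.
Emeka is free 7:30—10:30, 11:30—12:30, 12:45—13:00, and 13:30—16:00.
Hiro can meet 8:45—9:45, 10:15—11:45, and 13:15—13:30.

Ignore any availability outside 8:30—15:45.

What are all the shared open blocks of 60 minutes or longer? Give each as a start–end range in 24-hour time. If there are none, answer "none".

08:45–09:45

Quinn free within 07:30–16:00: 07:30–10:00, 12:30–13:00, 13:15–16:00.
Quinn ∩ Emeka: 07:30–10:00, 12:45–13:00, 13:30–16:00.
Quinn ∩ Emeka ∩ Hiro: 08:45–09:45.
Restricted to 08:30–15:45: 08:45–09:45.
Windows ≥ 60 min: 08:45–09:45.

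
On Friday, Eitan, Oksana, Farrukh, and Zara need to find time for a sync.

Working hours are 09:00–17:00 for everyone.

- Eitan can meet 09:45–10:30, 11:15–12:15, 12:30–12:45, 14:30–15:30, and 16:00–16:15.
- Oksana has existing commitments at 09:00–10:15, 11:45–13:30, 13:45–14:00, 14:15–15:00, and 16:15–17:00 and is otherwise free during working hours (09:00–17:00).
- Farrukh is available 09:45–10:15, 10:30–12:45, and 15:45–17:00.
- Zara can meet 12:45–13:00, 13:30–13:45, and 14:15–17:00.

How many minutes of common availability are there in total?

Oksana free within 09:00–17:00: 10:15–11:45, 13:30–13:45, 14:00–14:15, 15:00–16:15.
Eitan ∩ Oksana: 10:15–10:30, 11:15–11:45, 15:00–15:30, 16:00–16:15.
Eitan ∩ Oksana ∩ Farrukh: 11:15–11:45, 16:00–16:15.
Eitan ∩ Oksana ∩ Farrukh ∩ Zara: 16:00–16:15.
Total common minutes: 15.

15 minutes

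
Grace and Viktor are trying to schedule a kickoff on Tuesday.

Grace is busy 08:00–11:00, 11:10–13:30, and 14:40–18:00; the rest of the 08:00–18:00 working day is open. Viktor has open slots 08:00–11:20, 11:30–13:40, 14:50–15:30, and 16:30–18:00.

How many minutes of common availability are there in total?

Grace free within 08:00–18:00: 11:00–11:10, 13:30–14:40.
Grace ∩ Viktor: 11:00–11:10, 13:30–13:40.
Total common minutes: 10 + 10 = 20.

20 minutes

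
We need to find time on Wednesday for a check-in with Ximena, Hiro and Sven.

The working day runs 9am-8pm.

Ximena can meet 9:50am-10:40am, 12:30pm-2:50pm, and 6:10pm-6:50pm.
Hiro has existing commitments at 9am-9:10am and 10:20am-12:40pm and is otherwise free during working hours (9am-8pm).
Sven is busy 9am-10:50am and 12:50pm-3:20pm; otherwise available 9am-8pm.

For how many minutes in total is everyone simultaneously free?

Hiro free within 09:00–20:00: 09:10–10:20, 12:40–20:00.
Sven free within 09:00–20:00: 10:50–12:50, 15:20–20:00.
Ximena ∩ Hiro: 09:50–10:20, 12:40–14:50, 18:10–18:50.
Ximena ∩ Hiro ∩ Sven: 12:40–12:50, 18:10–18:50.
Total common minutes: 10 + 40 = 50.

50 minutes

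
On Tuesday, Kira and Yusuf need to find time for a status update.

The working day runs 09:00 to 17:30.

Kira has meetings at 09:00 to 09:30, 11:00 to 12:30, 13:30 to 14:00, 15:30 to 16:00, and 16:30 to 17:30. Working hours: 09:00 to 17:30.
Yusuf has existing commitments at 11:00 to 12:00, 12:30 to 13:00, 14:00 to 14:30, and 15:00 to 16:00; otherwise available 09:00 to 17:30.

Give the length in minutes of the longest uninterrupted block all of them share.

Kira free within 09:00–17:30: 09:30–11:00, 12:30–13:30, 14:00–15:30, 16:00–16:30.
Yusuf free within 09:00–17:30: 09:00–11:00, 12:00–12:30, 13:00–14:00, 14:30–15:00, 16:00–17:30.
Kira ∩ Yusuf: 09:30–11:00, 13:00–13:30, 14:30–15:00, 16:00–16:30.
Common window lengths: 90, 30, 30, 30 min; longest is 90.

90 minutes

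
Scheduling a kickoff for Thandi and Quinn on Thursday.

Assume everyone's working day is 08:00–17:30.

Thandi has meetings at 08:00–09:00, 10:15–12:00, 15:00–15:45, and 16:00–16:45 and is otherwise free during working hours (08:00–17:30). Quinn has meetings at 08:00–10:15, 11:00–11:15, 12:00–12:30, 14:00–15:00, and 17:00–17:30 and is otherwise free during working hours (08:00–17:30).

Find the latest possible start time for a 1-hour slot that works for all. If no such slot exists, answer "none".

Thandi free within 08:00–17:30: 09:00–10:15, 12:00–15:00, 15:45–16:00, 16:45–17:30.
Quinn free within 08:00–17:30: 10:15–11:00, 11:15–12:00, 12:30–14:00, 15:00–17:00.
Thandi ∩ Quinn: 12:30–14:00, 15:45–16:00, 16:45–17:00.
Windows ≥ 60 min: 12:30–14:00.
Latest start in the last window 12:30–14:00 is 14:00 − 60 min = 13:00.

13:00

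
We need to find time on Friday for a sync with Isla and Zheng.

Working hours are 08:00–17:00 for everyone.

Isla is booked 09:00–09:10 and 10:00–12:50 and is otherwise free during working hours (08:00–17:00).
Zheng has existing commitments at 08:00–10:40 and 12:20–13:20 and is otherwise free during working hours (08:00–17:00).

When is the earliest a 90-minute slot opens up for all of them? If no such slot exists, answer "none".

Isla free within 08:00–17:00: 08:00–09:00, 09:10–10:00, 12:50–17:00.
Zheng free within 08:00–17:00: 10:40–12:20, 13:20–17:00.
Isla ∩ Zheng: 13:20–17:00.
Windows ≥ 90 min: 13:20–17:00.
Earliest such window starts at 13:20.

13:20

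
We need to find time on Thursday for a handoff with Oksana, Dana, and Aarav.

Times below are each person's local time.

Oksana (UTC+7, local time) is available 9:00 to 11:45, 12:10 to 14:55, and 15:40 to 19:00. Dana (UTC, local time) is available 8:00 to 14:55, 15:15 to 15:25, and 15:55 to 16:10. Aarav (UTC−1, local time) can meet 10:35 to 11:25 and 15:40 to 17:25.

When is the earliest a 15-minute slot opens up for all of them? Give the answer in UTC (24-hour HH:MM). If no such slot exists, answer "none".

Oksana → UTC: 02:00–04:45, 05:10–07:55, 08:40–12:00.
Dana → UTC: 08:00–14:55, 15:15–15:25, 15:55–16:10.
Aarav → UTC: 11:35–12:25, 16:40–18:25.
Oksana ∩ Dana: 08:40–12:00.
Oksana ∩ Dana ∩ Aarav: 11:35–12:00.
Windows ≥ 15 min: 11:35–12:00.
Earliest such window starts at 11:35.

11:35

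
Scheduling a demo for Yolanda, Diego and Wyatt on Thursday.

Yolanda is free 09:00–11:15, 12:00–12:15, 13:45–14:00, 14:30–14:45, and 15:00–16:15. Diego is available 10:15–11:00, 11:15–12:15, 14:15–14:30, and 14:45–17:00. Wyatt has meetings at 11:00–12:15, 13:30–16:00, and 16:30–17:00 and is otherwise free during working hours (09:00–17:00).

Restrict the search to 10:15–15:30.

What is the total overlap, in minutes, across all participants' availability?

Wyatt free within 09:00–17:00: 09:00–11:00, 12:15–13:30, 16:00–16:30.
Yolanda ∩ Diego: 10:15–11:00, 12:00–12:15, 15:00–16:15.
Yolanda ∩ Diego ∩ Wyatt: 10:15–11:00, 16:00–16:15.
Restricted to 10:15–15:30: 10:15–11:00.
Total common minutes: 45.

45 minutes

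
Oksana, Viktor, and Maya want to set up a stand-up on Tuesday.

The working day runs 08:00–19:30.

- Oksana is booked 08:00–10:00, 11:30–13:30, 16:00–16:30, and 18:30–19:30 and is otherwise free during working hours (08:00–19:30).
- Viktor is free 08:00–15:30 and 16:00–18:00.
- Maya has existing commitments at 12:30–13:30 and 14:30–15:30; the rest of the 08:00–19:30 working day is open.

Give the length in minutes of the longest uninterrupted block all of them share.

90 minutes

Oksana free within 08:00–19:30: 10:00–11:30, 13:30–16:00, 16:30–18:30.
Maya free within 08:00–19:30: 08:00–12:30, 13:30–14:30, 15:30–19:30.
Oksana ∩ Viktor: 10:00–11:30, 13:30–15:30, 16:30–18:00.
Oksana ∩ Viktor ∩ Maya: 10:00–11:30, 13:30–14:30, 16:30–18:00.
Common window lengths: 90, 60, 90 min; longest is 90.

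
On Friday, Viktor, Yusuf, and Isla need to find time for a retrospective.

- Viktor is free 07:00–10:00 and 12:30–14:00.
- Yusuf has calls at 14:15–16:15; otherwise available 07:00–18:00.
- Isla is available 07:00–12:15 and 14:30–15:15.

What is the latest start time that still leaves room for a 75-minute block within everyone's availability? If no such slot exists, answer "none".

08:45

Yusuf free within 07:00–18:00: 07:00–14:15, 16:15–18:00.
Viktor ∩ Yusuf: 07:00–10:00, 12:30–14:00.
Viktor ∩ Yusuf ∩ Isla: 07:00–10:00.
Windows ≥ 75 min: 07:00–10:00.
Latest start in the last window 07:00–10:00 is 10:00 − 75 min = 08:45.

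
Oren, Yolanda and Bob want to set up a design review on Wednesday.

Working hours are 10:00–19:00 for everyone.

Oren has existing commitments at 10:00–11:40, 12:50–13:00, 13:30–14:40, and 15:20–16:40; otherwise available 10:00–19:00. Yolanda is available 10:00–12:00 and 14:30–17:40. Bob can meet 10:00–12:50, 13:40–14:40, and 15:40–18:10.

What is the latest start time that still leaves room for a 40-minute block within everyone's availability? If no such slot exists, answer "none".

Oren free within 10:00–19:00: 11:40–12:50, 13:00–13:30, 14:40–15:20, 16:40–19:00.
Oren ∩ Yolanda: 11:40–12:00, 14:40–15:20, 16:40–17:40.
Oren ∩ Yolanda ∩ Bob: 11:40–12:00, 16:40–17:40.
Windows ≥ 40 min: 16:40–17:40.
Latest start in the last window 16:40–17:40 is 17:40 − 40 min = 17:00.

17:00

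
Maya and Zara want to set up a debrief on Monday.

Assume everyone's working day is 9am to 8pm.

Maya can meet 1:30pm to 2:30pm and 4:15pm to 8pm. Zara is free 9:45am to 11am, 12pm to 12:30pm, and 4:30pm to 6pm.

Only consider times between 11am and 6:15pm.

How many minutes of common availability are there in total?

90 minutes

Maya ∩ Zara: 16:30–18:00.
Restricted to 11:00–18:15: 16:30–18:00.
Total common minutes: 90.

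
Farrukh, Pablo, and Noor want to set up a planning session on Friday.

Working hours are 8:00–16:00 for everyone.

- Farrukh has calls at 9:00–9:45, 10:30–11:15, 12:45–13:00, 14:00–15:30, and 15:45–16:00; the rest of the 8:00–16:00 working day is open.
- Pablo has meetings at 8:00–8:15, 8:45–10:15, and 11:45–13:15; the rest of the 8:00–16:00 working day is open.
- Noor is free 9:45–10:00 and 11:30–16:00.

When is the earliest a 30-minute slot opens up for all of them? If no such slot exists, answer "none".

Farrukh free within 08:00–16:00: 08:00–09:00, 09:45–10:30, 11:15–12:45, 13:00–14:00, 15:30–15:45.
Pablo free within 08:00–16:00: 08:15–08:45, 10:15–11:45, 13:15–16:00.
Farrukh ∩ Pablo: 08:15–08:45, 10:15–10:30, 11:15–11:45, 13:15–14:00, 15:30–15:45.
Farrukh ∩ Pablo ∩ Noor: 11:30–11:45, 13:15–14:00, 15:30–15:45.
Windows ≥ 30 min: 13:15–14:00.
Earliest such window starts at 13:15.

13:15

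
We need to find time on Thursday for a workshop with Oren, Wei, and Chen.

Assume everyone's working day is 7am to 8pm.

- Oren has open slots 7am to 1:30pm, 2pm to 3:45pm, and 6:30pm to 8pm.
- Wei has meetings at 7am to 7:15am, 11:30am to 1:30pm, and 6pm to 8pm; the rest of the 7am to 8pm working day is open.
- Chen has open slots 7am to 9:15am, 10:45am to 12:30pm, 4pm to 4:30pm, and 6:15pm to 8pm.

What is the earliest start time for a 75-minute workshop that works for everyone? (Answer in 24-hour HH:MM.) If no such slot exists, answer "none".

07:15

Wei free within 07:00–20:00: 07:15–11:30, 13:30–18:00.
Oren ∩ Wei: 07:15–11:30, 14:00–15:45.
Oren ∩ Wei ∩ Chen: 07:15–09:15, 10:45–11:30.
Windows ≥ 75 min: 07:15–09:15.
Earliest such window starts at 07:15.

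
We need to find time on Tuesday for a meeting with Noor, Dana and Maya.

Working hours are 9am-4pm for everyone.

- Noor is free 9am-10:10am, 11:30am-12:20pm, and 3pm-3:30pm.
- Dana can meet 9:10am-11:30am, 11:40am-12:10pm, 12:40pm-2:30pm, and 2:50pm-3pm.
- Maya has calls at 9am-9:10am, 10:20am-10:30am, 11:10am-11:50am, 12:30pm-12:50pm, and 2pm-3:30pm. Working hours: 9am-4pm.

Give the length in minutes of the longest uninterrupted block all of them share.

60 minutes

Maya free within 09:00–16:00: 09:10–10:20, 10:30–11:10, 11:50–12:30, 12:50–14:00, 15:30–16:00.
Noor ∩ Dana: 09:10–10:10, 11:40–12:10.
Noor ∩ Dana ∩ Maya: 09:10–10:10, 11:50–12:10.
Common window lengths: 60, 20 min; longest is 60.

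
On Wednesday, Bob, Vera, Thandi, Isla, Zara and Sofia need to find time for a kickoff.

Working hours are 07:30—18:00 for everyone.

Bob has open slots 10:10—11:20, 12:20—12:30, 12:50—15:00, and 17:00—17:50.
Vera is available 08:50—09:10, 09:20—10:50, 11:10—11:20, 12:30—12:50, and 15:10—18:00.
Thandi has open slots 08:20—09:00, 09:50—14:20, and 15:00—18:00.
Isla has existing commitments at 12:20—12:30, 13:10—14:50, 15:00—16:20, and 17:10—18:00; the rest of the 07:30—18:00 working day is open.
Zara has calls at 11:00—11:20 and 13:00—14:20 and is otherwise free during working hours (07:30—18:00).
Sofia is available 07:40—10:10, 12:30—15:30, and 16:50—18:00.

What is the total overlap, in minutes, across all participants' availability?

Isla free within 07:30–18:00: 07:30–12:20, 12:30–13:10, 14:50–15:00, 16:20–17:10.
Zara free within 07:30–18:00: 07:30–11:00, 11:20–13:00, 14:20–18:00.
Bob ∩ Vera: 10:10–10:50, 11:10–11:20, 17:00–17:50.
Bob ∩ Vera ∩ Thandi: 10:10–10:50, 11:10–11:20, 17:00–17:50.
Bob ∩ Vera ∩ Thandi ∩ Isla: 10:10–10:50, 11:10–11:20, 17:00–17:10.
Bob ∩ Vera ∩ Thandi ∩ Isla ∩ Zara: 10:10–10:50, 17:00–17:10.
Bob ∩ Vera ∩ Thandi ∩ Isla ∩ Zara ∩ Sofia: 17:00–17:10.
Total common minutes: 10.

10 minutes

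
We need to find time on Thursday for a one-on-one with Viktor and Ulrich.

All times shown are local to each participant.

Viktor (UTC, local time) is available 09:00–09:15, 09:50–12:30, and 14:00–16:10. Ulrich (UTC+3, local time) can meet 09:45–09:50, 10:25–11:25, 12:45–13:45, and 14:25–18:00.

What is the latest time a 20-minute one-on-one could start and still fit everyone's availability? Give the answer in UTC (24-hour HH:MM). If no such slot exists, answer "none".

Viktor → UTC: 09:00–09:15, 09:50–12:30, 14:00–16:10.
Ulrich → UTC: 06:45–06:50, 07:25–08:25, 09:45–10:45, 11:25–15:00.
Viktor ∩ Ulrich: 09:50–10:45, 11:25–12:30, 14:00–15:00.
Windows ≥ 20 min: 09:50–10:45, 11:25–12:30, 14:00–15:00.
Latest start in the last window 14:00–15:00 is 15:00 − 20 min = 14:40.

14:40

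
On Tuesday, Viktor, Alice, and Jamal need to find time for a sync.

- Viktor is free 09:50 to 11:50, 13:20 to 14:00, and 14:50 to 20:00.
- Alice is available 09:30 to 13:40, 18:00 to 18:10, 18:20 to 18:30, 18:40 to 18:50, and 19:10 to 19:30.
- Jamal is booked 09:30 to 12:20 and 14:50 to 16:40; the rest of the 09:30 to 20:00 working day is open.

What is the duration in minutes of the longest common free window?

20 minutes

Jamal free within 09:30–20:00: 12:20–14:50, 16:40–20:00.
Viktor ∩ Alice: 09:50–11:50, 13:20–13:40, 18:00–18:10, 18:20–18:30, 18:40–18:50, 19:10–19:30.
Viktor ∩ Alice ∩ Jamal: 13:20–13:40, 18:00–18:10, 18:20–18:30, 18:40–18:50, 19:10–19:30.
Common window lengths: 20, 10, 10, 10, 20 min; longest is 20.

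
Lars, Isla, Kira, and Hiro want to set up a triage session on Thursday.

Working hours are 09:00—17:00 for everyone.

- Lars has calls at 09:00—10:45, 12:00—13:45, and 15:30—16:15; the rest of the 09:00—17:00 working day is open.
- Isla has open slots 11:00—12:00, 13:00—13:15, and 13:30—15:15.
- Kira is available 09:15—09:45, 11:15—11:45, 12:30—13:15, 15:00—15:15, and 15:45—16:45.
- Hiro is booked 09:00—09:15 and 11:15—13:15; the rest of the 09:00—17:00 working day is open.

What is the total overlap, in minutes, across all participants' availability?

15 minutes

Lars free within 09:00–17:00: 10:45–12:00, 13:45–15:30, 16:15–17:00.
Hiro free within 09:00–17:00: 09:15–11:15, 13:15–17:00.
Lars ∩ Isla: 11:00–12:00, 13:45–15:15.
Lars ∩ Isla ∩ Kira: 11:15–11:45, 15:00–15:15.
Lars ∩ Isla ∩ Kira ∩ Hiro: 15:00–15:15.
Total common minutes: 15.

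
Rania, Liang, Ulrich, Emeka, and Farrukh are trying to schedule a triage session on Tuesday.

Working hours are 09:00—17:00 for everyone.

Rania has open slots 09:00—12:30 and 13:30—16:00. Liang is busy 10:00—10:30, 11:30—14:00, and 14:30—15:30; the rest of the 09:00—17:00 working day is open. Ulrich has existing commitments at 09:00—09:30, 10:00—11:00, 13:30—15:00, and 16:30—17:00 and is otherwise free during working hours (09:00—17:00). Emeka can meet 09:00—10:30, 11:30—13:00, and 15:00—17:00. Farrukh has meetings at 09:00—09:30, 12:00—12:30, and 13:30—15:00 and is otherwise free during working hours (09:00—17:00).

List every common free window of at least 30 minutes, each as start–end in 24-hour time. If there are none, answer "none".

Liang free within 09:00–17:00: 09:00–10:00, 10:30–11:30, 14:00–14:30, 15:30–17:00.
Ulrich free within 09:00–17:00: 09:30–10:00, 11:00–13:30, 15:00–16:30.
Farrukh free within 09:00–17:00: 09:30–12:00, 12:30–13:30, 15:00–17:00.
Rania ∩ Liang: 09:00–10:00, 10:30–11:30, 14:00–14:30, 15:30–16:00.
Rania ∩ Liang ∩ Ulrich: 09:30–10:00, 11:00–11:30, 15:30–16:00.
Rania ∩ Liang ∩ Ulrich ∩ Emeka: 09:30–10:00, 15:30–16:00.
Rania ∩ Liang ∩ Ulrich ∩ Emeka ∩ Farrukh: 09:30–10:00, 15:30–16:00.
Windows ≥ 30 min: 09:30–10:00, 15:30–16:00.

09:30–10:00, 15:30–16:00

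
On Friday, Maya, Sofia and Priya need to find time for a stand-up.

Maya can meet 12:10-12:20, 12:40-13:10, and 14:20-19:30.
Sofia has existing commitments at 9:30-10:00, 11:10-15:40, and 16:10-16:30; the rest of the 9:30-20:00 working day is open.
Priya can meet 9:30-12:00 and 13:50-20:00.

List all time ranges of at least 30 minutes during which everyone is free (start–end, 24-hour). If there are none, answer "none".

15:40–16:10, 16:30–19:30

Sofia free within 09:30–20:00: 10:00–11:10, 15:40–16:10, 16:30–20:00.
Maya ∩ Sofia: 15:40–16:10, 16:30–19:30.
Maya ∩ Sofia ∩ Priya: 15:40–16:10, 16:30–19:30.
Windows ≥ 30 min: 15:40–16:10, 16:30–19:30.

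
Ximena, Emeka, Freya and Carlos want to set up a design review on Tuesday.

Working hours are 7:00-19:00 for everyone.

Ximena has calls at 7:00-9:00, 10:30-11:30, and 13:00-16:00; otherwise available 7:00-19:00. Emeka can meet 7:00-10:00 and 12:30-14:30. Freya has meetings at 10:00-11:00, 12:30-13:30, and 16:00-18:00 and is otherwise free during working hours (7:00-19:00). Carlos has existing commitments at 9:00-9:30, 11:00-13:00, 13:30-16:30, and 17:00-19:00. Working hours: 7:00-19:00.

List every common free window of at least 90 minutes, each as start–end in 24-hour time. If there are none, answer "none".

Ximena free within 07:00–19:00: 09:00–10:30, 11:30–13:00, 16:00–19:00.
Freya free within 07:00–19:00: 07:00–10:00, 11:00–12:30, 13:30–16:00, 18:00–19:00.
Carlos free within 07:00–19:00: 07:00–09:00, 09:30–11:00, 13:00–13:30, 16:30–17:00.
Ximena ∩ Emeka: 09:00–10:00, 12:30–13:00.
Ximena ∩ Emeka ∩ Freya: 09:00–10:00.
Ximena ∩ Emeka ∩ Freya ∩ Carlos: 09:30–10:00.
Windows ≥ 90 min: (none).

none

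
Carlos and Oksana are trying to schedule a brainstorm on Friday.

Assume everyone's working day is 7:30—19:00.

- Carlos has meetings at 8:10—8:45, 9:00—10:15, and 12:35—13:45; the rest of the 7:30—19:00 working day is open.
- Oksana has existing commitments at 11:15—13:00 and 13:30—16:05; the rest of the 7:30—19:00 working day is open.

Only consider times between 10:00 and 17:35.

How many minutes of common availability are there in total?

150 minutes

Carlos free within 07:30–19:00: 07:30–08:10, 08:45–09:00, 10:15–12:35, 13:45–19:00.
Oksana free within 07:30–19:00: 07:30–11:15, 13:00–13:30, 16:05–19:00.
Carlos ∩ Oksana: 07:30–08:10, 08:45–09:00, 10:15–11:15, 16:05–19:00.
Restricted to 10:00–17:35: 10:15–11:15, 16:05–17:35.
Total common minutes: 60 + 90 = 150.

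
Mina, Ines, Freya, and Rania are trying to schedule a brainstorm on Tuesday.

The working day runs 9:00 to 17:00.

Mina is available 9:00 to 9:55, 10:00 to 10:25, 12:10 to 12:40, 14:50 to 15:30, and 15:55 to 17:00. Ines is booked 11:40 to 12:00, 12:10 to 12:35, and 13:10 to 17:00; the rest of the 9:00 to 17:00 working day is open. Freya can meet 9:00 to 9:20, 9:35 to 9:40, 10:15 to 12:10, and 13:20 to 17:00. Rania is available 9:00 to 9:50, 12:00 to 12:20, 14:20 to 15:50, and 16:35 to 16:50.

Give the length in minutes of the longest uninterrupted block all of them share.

Ines free within 09:00–17:00: 09:00–11:40, 12:00–12:10, 12:35–13:10.
Mina ∩ Ines: 09:00–09:55, 10:00–10:25, 12:35–12:40.
Mina ∩ Ines ∩ Freya: 09:00–09:20, 09:35–09:40, 10:15–10:25.
Mina ∩ Ines ∩ Freya ∩ Rania: 09:00–09:20, 09:35–09:40.
Common window lengths: 20, 5 min; longest is 20.

20 minutes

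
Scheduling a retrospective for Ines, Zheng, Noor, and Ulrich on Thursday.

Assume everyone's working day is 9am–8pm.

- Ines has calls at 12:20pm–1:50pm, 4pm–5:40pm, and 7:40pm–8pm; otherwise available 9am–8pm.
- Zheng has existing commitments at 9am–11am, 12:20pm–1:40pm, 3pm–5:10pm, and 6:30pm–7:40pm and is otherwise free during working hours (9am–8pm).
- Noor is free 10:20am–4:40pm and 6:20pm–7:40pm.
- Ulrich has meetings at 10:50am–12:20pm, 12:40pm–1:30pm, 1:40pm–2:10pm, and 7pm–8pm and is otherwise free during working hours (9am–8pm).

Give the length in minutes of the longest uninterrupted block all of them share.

Ines free within 09:00–20:00: 09:00–12:20, 13:50–16:00, 17:40–19:40.
Zheng free within 09:00–20:00: 11:00–12:20, 13:40–15:00, 17:10–18:30, 19:40–20:00.
Ulrich free within 09:00–20:00: 09:00–10:50, 12:20–12:40, 13:30–13:40, 14:10–19:00.
Ines ∩ Zheng: 11:00–12:20, 13:50–15:00, 17:40–18:30.
Ines ∩ Zheng ∩ Noor: 11:00–12:20, 13:50–15:00, 18:20–18:30.
Ines ∩ Zheng ∩ Noor ∩ Ulrich: 14:10–15:00, 18:20–18:30.
Common window lengths: 50, 10 min; longest is 50.

50 minutes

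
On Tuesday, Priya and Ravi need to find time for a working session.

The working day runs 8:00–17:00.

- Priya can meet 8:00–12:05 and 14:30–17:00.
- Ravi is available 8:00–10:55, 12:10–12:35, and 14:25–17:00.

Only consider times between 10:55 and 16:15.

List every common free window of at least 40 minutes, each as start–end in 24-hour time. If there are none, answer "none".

14:30–16:15

Priya ∩ Ravi: 08:00–10:55, 14:30–17:00.
Restricted to 10:55–16:15: 14:30–16:15.
Windows ≥ 40 min: 14:30–16:15.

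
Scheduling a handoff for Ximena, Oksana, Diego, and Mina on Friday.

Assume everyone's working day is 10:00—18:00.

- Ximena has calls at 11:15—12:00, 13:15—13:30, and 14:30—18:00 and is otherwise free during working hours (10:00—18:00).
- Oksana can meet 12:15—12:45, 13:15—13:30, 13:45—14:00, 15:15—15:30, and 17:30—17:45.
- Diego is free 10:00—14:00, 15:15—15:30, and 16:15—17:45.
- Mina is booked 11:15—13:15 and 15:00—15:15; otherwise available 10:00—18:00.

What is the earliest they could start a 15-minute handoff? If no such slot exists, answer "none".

Ximena free within 10:00–18:00: 10:00–11:15, 12:00–13:15, 13:30–14:30.
Mina free within 10:00–18:00: 10:00–11:15, 13:15–15:00, 15:15–18:00.
Ximena ∩ Oksana: 12:15–12:45, 13:45–14:00.
Ximena ∩ Oksana ∩ Diego: 12:15–12:45, 13:45–14:00.
Ximena ∩ Oksana ∩ Diego ∩ Mina: 13:45–14:00.
Windows ≥ 15 min: 13:45–14:00.
Earliest such window starts at 13:45.

13:45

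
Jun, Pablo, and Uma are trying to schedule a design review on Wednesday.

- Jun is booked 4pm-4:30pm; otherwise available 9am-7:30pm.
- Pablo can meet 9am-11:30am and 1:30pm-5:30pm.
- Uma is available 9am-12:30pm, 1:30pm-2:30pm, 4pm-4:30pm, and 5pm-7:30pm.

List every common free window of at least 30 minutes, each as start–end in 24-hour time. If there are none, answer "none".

09:00–11:30, 13:30–14:30, 17:00–17:30

Jun free within 09:00–19:30: 09:00–16:00, 16:30–19:30.
Jun ∩ Pablo: 09:00–11:30, 13:30–16:00, 16:30–17:30.
Jun ∩ Pablo ∩ Uma: 09:00–11:30, 13:30–14:30, 17:00–17:30.
Windows ≥ 30 min: 09:00–11:30, 13:30–14:30, 17:00–17:30.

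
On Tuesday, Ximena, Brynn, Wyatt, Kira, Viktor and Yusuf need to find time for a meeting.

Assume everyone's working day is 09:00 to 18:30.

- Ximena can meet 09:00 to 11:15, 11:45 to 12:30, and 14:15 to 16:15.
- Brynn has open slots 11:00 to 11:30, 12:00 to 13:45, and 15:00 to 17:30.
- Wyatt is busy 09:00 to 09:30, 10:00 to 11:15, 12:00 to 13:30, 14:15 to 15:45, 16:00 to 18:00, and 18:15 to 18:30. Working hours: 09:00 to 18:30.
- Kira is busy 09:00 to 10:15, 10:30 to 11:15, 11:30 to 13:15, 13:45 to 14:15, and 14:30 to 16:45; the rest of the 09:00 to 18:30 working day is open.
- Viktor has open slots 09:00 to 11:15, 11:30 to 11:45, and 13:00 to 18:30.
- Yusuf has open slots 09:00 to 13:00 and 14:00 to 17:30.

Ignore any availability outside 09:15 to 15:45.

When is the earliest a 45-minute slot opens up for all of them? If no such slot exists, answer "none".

none

Wyatt free within 09:00–18:30: 09:30–10:00, 11:15–12:00, 13:30–14:15, 15:45–16:00, 18:00–18:15.
Kira free within 09:00–18:30: 10:15–10:30, 11:15–11:30, 13:15–13:45, 14:15–14:30, 16:45–18:30.
Ximena ∩ Brynn: 11:00–11:15, 12:00–12:30, 15:00–16:15.
Ximena ∩ Brynn ∩ Wyatt: 15:45–16:00.
Ximena ∩ Brynn ∩ Wyatt ∩ Kira: (none).
Ximena ∩ Brynn ∩ Wyatt ∩ Kira ∩ Viktor: (none).
Ximena ∩ Brynn ∩ Wyatt ∩ Kira ∩ Viktor ∩ Yusuf: (none).
Restricted to 09:15–15:45: (none).
Windows ≥ 45 min: (none).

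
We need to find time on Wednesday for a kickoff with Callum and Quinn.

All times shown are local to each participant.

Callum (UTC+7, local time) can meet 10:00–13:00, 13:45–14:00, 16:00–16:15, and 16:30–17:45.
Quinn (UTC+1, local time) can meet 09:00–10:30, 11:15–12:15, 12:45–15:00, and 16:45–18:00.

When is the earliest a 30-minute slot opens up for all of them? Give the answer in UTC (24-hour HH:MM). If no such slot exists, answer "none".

Callum → UTC: 03:00–06:00, 06:45–07:00, 09:00–09:15, 09:30–10:45.
Quinn → UTC: 08:00–09:30, 10:15–11:15, 11:45–14:00, 15:45–17:00.
Callum ∩ Quinn: 09:00–09:15, 10:15–10:45.
Windows ≥ 30 min: 10:15–10:45.
Earliest such window starts at 10:15.

10:15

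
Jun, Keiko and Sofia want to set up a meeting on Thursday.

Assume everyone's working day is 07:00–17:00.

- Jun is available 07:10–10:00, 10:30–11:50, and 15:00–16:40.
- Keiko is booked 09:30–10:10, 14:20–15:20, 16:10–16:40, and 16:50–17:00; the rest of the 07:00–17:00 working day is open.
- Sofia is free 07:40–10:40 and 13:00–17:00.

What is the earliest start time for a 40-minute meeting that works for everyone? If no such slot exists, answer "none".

07:40

Keiko free within 07:00–17:00: 07:00–09:30, 10:10–14:20, 15:20–16:10, 16:40–16:50.
Jun ∩ Keiko: 07:10–09:30, 10:30–11:50, 15:20–16:10.
Jun ∩ Keiko ∩ Sofia: 07:40–09:30, 10:30–10:40, 15:20–16:10.
Windows ≥ 40 min: 07:40–09:30, 15:20–16:10.
Earliest such window starts at 07:40.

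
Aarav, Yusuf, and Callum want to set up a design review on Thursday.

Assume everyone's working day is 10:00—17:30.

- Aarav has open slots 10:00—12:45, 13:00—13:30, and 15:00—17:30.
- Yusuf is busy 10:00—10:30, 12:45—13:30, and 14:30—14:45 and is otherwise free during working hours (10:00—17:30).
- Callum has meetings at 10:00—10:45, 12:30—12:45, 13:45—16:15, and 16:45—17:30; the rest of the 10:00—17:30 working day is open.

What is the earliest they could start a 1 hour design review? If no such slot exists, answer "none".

10:45

Yusuf free within 10:00–17:30: 10:30–12:45, 13:30–14:30, 14:45–17:30.
Callum free within 10:00–17:30: 10:45–12:30, 12:45–13:45, 16:15–16:45.
Aarav ∩ Yusuf: 10:30–12:45, 15:00–17:30.
Aarav ∩ Yusuf ∩ Callum: 10:45–12:30, 16:15–16:45.
Windows ≥ 60 min: 10:45–12:30.
Earliest such window starts at 10:45.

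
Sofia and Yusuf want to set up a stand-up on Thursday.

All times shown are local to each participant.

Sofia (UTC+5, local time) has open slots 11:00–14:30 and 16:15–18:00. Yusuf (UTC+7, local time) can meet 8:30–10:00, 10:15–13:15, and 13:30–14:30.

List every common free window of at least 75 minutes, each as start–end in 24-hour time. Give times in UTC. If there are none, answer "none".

Sofia → UTC: 06:00–09:30, 11:15–13:00.
Yusuf → UTC: 01:30–03:00, 03:15–06:15, 06:30–07:30.
Sofia ∩ Yusuf: 06:00–06:15, 06:30–07:30.
Windows ≥ 75 min: (none).

none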